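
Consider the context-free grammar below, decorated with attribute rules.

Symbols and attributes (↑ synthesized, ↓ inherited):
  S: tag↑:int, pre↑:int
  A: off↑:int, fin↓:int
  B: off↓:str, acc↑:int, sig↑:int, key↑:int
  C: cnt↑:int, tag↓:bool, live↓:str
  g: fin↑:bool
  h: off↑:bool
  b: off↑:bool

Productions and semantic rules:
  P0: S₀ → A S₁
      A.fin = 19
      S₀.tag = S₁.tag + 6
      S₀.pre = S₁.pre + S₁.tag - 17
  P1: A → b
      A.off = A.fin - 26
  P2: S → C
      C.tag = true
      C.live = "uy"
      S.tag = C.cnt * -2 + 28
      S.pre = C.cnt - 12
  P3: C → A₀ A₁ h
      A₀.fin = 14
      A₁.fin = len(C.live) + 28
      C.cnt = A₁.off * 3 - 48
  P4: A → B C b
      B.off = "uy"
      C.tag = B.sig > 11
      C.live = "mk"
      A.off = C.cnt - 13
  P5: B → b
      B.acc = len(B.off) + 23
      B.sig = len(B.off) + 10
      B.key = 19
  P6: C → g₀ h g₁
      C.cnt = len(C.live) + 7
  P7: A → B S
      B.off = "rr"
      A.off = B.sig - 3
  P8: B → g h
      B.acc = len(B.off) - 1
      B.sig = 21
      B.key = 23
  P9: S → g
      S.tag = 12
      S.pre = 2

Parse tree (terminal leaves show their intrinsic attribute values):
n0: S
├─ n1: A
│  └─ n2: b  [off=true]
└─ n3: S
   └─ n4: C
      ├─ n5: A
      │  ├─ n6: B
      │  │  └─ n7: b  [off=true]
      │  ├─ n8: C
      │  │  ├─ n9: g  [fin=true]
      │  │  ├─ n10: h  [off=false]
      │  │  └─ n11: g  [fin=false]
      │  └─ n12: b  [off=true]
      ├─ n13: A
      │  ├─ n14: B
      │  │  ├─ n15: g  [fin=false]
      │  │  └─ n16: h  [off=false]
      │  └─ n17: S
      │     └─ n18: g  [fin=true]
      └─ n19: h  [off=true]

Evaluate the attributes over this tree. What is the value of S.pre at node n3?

-6

1. n1.fin = 19  [19]
2. n2.off = true  [terminal]
3. n1.off = -7  [A.fin - 26]
4. n4.tag = true  [true]
5. n4.live = "uy"  ["uy"]
6. n5.fin = 14  [14]
7. n6.off = "uy"  ["uy"]
8. n7.off = true  [terminal]
9. n6.acc = 25  [len(B.off) + 23]
10. n6.sig = 12  [len(B.off) + 10]
11. n6.key = 19  [19]
12. n8.tag = true  [B.sig > 11]
13. n8.live = "mk"  ["mk"]
14. n9.fin = true  [terminal]
15. n10.off = false  [terminal]
16. n11.fin = false  [terminal]
17. n8.cnt = 9  [len(C.live) + 7]
18. n12.off = true  [terminal]
19. n5.off = -4  [C.cnt - 13]
20. n13.fin = 30  [len(C.live) + 28]
21. n14.off = "rr"  ["rr"]
22. n15.fin = false  [terminal]
23. n16.off = false  [terminal]
24. n14.acc = 1  [len(B.off) - 1]
25. n14.sig = 21  [21]
26. n14.key = 23  [23]
27. n18.fin = true  [terminal]
28. n17.tag = 12  [12]
29. n17.pre = 2  [2]
30. n13.off = 18  [B.sig - 3]
31. n19.off = true  [terminal]
32. n4.cnt = 6  [A₁.off * 3 - 48]
33. n3.tag = 16  [C.cnt * -2 + 28]
34. n3.pre = -6  [C.cnt - 12]
35. n0.tag = 22  [S₁.tag + 6]
36. n0.pre = -7  [S₁.pre + S₁.tag - 17]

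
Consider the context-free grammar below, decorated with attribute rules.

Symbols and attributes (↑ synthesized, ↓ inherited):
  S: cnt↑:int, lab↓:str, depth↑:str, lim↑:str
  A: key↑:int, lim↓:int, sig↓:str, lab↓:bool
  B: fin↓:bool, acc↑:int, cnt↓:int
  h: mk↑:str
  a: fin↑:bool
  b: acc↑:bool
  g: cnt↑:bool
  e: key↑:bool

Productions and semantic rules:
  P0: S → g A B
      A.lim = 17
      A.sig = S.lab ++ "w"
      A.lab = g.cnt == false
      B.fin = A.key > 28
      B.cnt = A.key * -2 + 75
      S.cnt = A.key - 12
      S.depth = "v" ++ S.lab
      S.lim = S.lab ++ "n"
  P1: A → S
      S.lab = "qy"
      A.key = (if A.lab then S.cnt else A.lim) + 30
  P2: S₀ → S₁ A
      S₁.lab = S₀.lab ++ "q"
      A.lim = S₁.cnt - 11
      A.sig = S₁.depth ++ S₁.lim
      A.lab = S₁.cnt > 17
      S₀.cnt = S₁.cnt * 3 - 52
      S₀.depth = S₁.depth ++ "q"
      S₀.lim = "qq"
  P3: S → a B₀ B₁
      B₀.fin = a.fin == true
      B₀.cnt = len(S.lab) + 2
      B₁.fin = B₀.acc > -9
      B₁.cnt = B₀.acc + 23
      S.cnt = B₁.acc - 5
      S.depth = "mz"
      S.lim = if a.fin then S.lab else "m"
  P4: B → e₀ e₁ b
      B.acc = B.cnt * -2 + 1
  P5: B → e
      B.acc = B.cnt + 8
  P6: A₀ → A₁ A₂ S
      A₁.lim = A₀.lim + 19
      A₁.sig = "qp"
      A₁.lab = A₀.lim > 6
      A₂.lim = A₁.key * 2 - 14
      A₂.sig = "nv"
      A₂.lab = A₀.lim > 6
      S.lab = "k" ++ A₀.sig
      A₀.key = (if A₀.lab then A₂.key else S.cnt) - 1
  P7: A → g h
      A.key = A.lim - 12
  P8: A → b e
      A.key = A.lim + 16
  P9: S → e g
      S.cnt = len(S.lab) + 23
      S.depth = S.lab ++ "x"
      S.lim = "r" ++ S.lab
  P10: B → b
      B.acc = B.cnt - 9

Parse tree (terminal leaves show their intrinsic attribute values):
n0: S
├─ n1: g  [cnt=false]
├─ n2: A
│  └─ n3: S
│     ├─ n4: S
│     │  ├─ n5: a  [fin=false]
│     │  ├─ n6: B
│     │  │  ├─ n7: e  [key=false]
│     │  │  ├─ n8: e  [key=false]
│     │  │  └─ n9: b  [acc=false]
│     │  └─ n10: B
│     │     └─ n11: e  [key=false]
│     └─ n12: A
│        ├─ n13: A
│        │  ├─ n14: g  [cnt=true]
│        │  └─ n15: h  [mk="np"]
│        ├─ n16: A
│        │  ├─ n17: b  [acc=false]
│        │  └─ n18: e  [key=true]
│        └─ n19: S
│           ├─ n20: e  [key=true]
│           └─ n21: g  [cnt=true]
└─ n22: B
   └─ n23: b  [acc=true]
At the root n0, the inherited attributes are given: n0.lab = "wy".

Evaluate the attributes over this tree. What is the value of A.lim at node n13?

1. n0.lab = "wy"  [given at root]
2. n1.cnt = false  [terminal]
3. n2.lim = 17  [17]
4. n2.sig = "wyw"  [S.lab ++ "w"]
5. n2.lab = true  [g.cnt == false]
6. n3.lab = "qy"  ["qy"]
7. n4.lab = "qyq"  [S₀.lab ++ "q"]
8. n5.fin = false  [terminal]
9. n6.fin = false  [a.fin == true]
10. n6.cnt = 5  [len(S.lab) + 2]
11. n7.key = false  [terminal]
12. n8.key = false  [terminal]
13. n9.acc = false  [terminal]
14. n6.acc = -9  [B.cnt * -2 + 1]
15. n10.fin = false  [B₀.acc > -9]
16. n10.cnt = 14  [B₀.acc + 23]
17. n11.key = false  [terminal]
18. n10.acc = 22  [B.cnt + 8]
19. n4.cnt = 17  [B₁.acc - 5]
20. n4.depth = "mz"  ["mz"]
21. n4.lim = "m"  [if a.fin then S.lab else "m"]
22. n12.lim = 6  [S₁.cnt - 11]
23. n12.sig = "mzm"  [S₁.depth ++ S₁.lim]
24. n12.lab = false  [S₁.cnt > 17]
25. n13.lim = 25  [A₀.lim + 19]
26. n13.sig = "qp"  ["qp"]
27. n13.lab = false  [A₀.lim > 6]
28. n14.cnt = true  [terminal]
29. n15.mk = "np"  [terminal]
30. n13.key = 13  [A.lim - 12]
31. n16.lim = 12  [A₁.key * 2 - 14]
32. n16.sig = "nv"  ["nv"]
33. n16.lab = false  [A₀.lim > 6]
34. n17.acc = false  [terminal]
35. n18.key = true  [terminal]
36. n16.key = 28  [A.lim + 16]
37. n19.lab = "kmzm"  ["k" ++ A₀.sig]
38. n20.key = true  [terminal]
39. n21.cnt = true  [terminal]
40. n19.cnt = 27  [len(S.lab) + 23]
41. n19.depth = "kmzmx"  [S.lab ++ "x"]
42. n19.lim = "rkmzm"  ["r" ++ S.lab]
43. n12.key = 26  [(if A₀.lab then A₂.key else S.cnt) - 1]
44. n3.cnt = -1  [S₁.cnt * 3 - 52]
45. n3.depth = "mzq"  [S₁.depth ++ "q"]
46. n3.lim = "qq"  ["qq"]
47. n2.key = 29  [(if A.lab then S.cnt else A.lim) + 30]
48. n22.fin = true  [A.key > 28]
49. n22.cnt = 17  [A.key * -2 + 75]
50. n23.acc = true  [terminal]
51. n22.acc = 8  [B.cnt - 9]
52. n0.cnt = 17  [A.key - 12]
53. n0.depth = "vwy"  ["v" ++ S.lab]
54. n0.lim = "wyn"  [S.lab ++ "n"]

25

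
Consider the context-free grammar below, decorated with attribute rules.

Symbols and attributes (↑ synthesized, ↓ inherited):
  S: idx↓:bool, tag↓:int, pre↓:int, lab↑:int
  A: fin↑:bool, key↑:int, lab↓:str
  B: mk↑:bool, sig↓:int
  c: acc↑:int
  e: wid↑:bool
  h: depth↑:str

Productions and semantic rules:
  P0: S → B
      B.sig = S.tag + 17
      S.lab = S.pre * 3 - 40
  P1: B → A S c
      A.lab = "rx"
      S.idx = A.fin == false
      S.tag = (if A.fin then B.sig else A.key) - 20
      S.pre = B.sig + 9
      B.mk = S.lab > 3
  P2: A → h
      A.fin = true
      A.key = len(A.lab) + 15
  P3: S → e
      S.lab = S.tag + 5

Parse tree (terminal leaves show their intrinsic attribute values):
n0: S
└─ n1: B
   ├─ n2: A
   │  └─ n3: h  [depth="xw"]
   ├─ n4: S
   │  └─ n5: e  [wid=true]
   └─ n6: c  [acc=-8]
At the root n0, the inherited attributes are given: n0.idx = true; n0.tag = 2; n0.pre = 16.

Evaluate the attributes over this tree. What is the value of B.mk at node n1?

1. n0.idx = true  [given at root]
2. n0.tag = 2  [given at root]
3. n0.pre = 16  [given at root]
4. n1.sig = 19  [S.tag + 17]
5. n2.lab = "rx"  ["rx"]
6. n3.depth = "xw"  [terminal]
7. n2.fin = true  [true]
8. n2.key = 17  [len(A.lab) + 15]
9. n4.idx = false  [A.fin == false]
10. n4.tag = -1  [(if A.fin then B.sig else A.key) - 20]
11. n4.pre = 28  [B.sig + 9]
12. n5.wid = true  [terminal]
13. n4.lab = 4  [S.tag + 5]
14. n6.acc = -8  [terminal]
15. n1.mk = true  [S.lab > 3]
16. n0.lab = 8  [S.pre * 3 - 40]

true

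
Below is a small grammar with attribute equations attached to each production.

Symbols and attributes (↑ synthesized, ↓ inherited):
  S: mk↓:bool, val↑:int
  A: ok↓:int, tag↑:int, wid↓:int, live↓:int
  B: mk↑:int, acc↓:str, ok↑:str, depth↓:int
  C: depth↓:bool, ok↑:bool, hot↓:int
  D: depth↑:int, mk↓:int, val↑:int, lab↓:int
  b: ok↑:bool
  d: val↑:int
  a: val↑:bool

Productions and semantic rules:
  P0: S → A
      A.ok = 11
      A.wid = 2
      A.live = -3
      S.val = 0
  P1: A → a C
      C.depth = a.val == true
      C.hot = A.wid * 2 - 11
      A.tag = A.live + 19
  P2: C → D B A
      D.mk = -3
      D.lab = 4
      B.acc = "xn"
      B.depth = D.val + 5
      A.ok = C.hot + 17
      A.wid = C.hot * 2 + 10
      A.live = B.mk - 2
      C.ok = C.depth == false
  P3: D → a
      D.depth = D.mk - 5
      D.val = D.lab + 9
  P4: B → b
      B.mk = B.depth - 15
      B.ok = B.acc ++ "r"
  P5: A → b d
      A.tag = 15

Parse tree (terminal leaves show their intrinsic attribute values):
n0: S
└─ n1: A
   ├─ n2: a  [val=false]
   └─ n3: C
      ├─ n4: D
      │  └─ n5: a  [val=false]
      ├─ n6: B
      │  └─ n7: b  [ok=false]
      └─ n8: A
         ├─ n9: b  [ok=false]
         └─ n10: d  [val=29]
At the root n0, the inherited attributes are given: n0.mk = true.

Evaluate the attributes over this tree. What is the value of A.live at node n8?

1. n0.mk = true  [given at root]
2. n1.ok = 11  [11]
3. n1.wid = 2  [2]
4. n1.live = -3  [-3]
5. n2.val = false  [terminal]
6. n3.depth = false  [a.val == true]
7. n3.hot = -7  [A.wid * 2 - 11]
8. n4.mk = -3  [-3]
9. n4.lab = 4  [4]
10. n5.val = false  [terminal]
11. n4.depth = -8  [D.mk - 5]
12. n4.val = 13  [D.lab + 9]
13. n6.acc = "xn"  ["xn"]
14. n6.depth = 18  [D.val + 5]
15. n7.ok = false  [terminal]
16. n6.mk = 3  [B.depth - 15]
17. n6.ok = "xnr"  [B.acc ++ "r"]
18. n8.ok = 10  [C.hot + 17]
19. n8.wid = -4  [C.hot * 2 + 10]
20. n8.live = 1  [B.mk - 2]
21. n9.ok = false  [terminal]
22. n10.val = 29  [terminal]
23. n8.tag = 15  [15]
24. n3.ok = true  [C.depth == false]
25. n1.tag = 16  [A.live + 19]
26. n0.val = 0  [0]

1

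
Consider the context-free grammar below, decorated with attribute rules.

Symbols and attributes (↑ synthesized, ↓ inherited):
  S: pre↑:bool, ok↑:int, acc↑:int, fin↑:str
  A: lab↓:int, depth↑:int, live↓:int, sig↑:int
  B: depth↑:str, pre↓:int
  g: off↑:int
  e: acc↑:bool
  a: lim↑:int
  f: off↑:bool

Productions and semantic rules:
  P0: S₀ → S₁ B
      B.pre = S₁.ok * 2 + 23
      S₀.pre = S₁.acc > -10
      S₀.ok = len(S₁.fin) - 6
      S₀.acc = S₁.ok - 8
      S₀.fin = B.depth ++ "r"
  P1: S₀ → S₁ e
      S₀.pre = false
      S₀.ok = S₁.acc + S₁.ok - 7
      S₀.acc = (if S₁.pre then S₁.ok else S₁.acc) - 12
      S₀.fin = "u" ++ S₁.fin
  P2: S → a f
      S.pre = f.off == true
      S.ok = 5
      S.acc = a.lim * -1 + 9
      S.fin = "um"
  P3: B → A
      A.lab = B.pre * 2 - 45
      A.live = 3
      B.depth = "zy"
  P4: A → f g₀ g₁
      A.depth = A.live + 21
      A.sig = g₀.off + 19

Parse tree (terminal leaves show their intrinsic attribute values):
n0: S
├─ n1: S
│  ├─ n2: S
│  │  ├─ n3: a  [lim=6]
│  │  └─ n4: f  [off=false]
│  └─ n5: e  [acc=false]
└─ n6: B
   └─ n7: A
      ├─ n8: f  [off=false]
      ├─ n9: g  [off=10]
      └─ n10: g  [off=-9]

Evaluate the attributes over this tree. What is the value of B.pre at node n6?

1. n3.lim = 6  [terminal]
2. n4.off = false  [terminal]
3. n2.pre = false  [f.off == true]
4. n2.ok = 5  [5]
5. n2.acc = 3  [a.lim * -1 + 9]
6. n2.fin = "um"  ["um"]
7. n5.acc = false  [terminal]
8. n1.pre = false  [false]
9. n1.ok = 1  [S₁.acc + S₁.ok - 7]
10. n1.acc = -9  [(if S₁.pre then S₁.ok else S₁.acc) - 12]
11. n1.fin = "uum"  ["u" ++ S₁.fin]
12. n6.pre = 25  [S₁.ok * 2 + 23]
13. n7.lab = 5  [B.pre * 2 - 45]
14. n7.live = 3  [3]
15. n8.off = false  [terminal]
16. n9.off = 10  [terminal]
17. n10.off = -9  [terminal]
18. n7.depth = 24  [A.live + 21]
19. n7.sig = 29  [g₀.off + 19]
20. n6.depth = "zy"  ["zy"]
21. n0.pre = true  [S₁.acc > -10]
22. n0.ok = -3  [len(S₁.fin) - 6]
23. n0.acc = -7  [S₁.ok - 8]
24. n0.fin = "zyr"  [B.depth ++ "r"]

25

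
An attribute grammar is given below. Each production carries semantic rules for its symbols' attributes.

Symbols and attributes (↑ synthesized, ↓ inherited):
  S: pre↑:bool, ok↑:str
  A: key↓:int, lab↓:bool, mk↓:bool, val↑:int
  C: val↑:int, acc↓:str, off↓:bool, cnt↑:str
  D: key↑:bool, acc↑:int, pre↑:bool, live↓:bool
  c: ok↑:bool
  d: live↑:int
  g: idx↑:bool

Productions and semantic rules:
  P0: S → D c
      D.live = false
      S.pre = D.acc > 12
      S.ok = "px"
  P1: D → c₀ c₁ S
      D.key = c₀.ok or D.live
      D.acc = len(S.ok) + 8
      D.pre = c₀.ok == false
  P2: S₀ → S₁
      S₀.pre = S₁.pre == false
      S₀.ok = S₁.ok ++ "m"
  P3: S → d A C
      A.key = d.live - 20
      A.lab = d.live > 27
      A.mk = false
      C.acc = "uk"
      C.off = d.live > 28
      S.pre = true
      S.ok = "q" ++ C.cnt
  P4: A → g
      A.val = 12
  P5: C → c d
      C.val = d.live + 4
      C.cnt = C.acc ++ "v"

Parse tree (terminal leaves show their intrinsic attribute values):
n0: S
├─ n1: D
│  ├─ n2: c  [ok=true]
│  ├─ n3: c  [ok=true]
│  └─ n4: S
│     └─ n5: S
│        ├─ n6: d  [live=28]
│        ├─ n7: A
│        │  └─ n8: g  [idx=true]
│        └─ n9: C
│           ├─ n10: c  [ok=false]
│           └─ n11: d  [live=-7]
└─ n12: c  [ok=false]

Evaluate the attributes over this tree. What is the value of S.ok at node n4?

1. n1.live = false  [false]
2. n2.ok = true  [terminal]
3. n3.ok = true  [terminal]
4. n6.live = 28  [terminal]
5. n7.key = 8  [d.live - 20]
6. n7.lab = true  [d.live > 27]
7. n7.mk = false  [false]
8. n8.idx = true  [terminal]
9. n7.val = 12  [12]
10. n9.acc = "uk"  ["uk"]
11. n9.off = false  [d.live > 28]
12. n10.ok = false  [terminal]
13. n11.live = -7  [terminal]
14. n9.val = -3  [d.live + 4]
15. n9.cnt = "ukv"  [C.acc ++ "v"]
16. n5.pre = true  [true]
17. n5.ok = "qukv"  ["q" ++ C.cnt]
18. n4.pre = false  [S₁.pre == false]
19. n4.ok = "qukvm"  [S₁.ok ++ "m"]
20. n1.key = true  [c₀.ok or D.live]
21. n1.acc = 13  [len(S.ok) + 8]
22. n1.pre = false  [c₀.ok == false]
23. n12.ok = false  [terminal]
24. n0.pre = true  [D.acc > 12]
25. n0.ok = "px"  ["px"]

"qukvm"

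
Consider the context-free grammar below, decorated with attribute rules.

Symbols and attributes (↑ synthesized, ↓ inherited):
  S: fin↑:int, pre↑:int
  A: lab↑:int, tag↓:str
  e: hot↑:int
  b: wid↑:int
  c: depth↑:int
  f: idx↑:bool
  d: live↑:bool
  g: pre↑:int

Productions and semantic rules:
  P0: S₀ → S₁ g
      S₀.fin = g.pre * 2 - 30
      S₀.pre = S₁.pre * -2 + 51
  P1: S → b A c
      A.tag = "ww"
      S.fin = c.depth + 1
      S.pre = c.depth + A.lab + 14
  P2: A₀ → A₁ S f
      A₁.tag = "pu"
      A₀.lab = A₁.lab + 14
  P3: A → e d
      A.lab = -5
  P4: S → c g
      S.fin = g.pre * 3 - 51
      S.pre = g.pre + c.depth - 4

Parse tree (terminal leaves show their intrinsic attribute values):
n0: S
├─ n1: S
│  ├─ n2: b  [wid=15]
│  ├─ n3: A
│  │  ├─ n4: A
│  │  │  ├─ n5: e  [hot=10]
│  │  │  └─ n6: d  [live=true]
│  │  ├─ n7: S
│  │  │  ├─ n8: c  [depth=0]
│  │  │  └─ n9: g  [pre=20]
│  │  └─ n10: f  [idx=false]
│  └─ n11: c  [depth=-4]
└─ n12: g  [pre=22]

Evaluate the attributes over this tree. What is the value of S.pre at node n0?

1. n2.wid = 15  [terminal]
2. n3.tag = "ww"  ["ww"]
3. n4.tag = "pu"  ["pu"]
4. n5.hot = 10  [terminal]
5. n6.live = true  [terminal]
6. n4.lab = -5  [-5]
7. n8.depth = 0  [terminal]
8. n9.pre = 20  [terminal]
9. n7.fin = 9  [g.pre * 3 - 51]
10. n7.pre = 16  [g.pre + c.depth - 4]
11. n10.idx = false  [terminal]
12. n3.lab = 9  [A₁.lab + 14]
13. n11.depth = -4  [terminal]
14. n1.fin = -3  [c.depth + 1]
15. n1.pre = 19  [c.depth + A.lab + 14]
16. n12.pre = 22  [terminal]
17. n0.fin = 14  [g.pre * 2 - 30]
18. n0.pre = 13  [S₁.pre * -2 + 51]

13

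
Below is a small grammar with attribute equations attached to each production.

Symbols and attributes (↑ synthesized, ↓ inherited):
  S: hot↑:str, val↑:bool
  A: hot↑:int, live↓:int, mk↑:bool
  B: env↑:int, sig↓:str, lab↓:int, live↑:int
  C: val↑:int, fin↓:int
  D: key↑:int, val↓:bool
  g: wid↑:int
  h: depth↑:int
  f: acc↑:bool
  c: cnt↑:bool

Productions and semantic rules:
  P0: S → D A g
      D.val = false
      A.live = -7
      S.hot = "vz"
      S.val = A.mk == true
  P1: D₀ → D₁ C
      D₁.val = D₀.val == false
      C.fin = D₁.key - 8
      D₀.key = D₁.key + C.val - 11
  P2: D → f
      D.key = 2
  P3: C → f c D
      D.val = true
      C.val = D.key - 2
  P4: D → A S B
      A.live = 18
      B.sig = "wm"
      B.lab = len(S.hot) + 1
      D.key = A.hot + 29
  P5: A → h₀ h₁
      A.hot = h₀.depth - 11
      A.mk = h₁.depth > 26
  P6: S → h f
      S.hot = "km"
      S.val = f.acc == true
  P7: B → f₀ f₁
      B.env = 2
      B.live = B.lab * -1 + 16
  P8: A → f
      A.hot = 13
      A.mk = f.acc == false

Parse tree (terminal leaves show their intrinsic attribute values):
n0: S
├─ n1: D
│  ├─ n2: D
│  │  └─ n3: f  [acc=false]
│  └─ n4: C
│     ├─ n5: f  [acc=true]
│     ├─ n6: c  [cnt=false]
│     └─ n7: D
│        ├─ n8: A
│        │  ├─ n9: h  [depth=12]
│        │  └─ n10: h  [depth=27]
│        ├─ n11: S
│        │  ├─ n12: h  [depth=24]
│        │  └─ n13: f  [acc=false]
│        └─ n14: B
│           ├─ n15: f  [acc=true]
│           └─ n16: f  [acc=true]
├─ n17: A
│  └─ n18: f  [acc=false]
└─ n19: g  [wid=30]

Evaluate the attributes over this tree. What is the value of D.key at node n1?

1. n1.val = false  [false]
2. n2.val = true  [D₀.val == false]
3. n3.acc = false  [terminal]
4. n2.key = 2  [2]
5. n4.fin = -6  [D₁.key - 8]
6. n5.acc = true  [terminal]
7. n6.cnt = false  [terminal]
8. n7.val = true  [true]
9. n8.live = 18  [18]
10. n9.depth = 12  [terminal]
11. n10.depth = 27  [terminal]
12. n8.hot = 1  [h₀.depth - 11]
13. n8.mk = true  [h₁.depth > 26]
14. n12.depth = 24  [terminal]
15. n13.acc = false  [terminal]
16. n11.hot = "km"  ["km"]
17. n11.val = false  [f.acc == true]
18. n14.sig = "wm"  ["wm"]
19. n14.lab = 3  [len(S.hot) + 1]
20. n15.acc = true  [terminal]
21. n16.acc = true  [terminal]
22. n14.env = 2  [2]
23. n14.live = 13  [B.lab * -1 + 16]
24. n7.key = 30  [A.hot + 29]
25. n4.val = 28  [D.key - 2]
26. n1.key = 19  [D₁.key + C.val - 11]
27. n17.live = -7  [-7]
28. n18.acc = false  [terminal]
29. n17.hot = 13  [13]
30. n17.mk = true  [f.acc == false]
31. n19.wid = 30  [terminal]
32. n0.hot = "vz"  ["vz"]
33. n0.val = true  [A.mk == true]

19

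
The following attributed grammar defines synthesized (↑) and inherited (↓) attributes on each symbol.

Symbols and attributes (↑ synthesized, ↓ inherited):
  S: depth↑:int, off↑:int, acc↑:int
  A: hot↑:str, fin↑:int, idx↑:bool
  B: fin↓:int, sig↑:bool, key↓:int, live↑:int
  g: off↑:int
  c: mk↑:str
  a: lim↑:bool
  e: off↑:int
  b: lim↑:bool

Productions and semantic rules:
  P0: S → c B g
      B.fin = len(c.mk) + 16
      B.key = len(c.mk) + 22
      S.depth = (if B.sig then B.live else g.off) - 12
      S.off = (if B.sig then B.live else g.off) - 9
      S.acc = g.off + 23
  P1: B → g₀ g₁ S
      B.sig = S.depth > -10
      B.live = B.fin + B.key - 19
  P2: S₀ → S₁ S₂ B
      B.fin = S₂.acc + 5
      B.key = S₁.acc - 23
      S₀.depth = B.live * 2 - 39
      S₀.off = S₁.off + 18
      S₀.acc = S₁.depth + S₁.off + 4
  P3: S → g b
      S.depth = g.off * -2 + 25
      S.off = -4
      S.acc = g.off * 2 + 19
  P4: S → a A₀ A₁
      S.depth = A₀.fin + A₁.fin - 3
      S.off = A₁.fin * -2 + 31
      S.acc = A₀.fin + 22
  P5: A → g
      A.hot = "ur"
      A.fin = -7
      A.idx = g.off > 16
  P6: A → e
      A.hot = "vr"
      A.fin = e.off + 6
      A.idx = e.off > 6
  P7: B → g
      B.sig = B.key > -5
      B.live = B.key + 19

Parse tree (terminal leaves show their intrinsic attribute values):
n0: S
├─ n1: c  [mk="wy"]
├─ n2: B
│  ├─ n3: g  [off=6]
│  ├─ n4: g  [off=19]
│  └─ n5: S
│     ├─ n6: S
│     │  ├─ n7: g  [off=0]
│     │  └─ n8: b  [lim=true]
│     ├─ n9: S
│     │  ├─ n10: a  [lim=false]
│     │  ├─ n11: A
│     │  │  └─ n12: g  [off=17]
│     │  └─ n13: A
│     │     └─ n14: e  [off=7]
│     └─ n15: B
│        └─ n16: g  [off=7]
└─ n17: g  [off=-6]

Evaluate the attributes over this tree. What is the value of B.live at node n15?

1. n1.mk = "wy"  [terminal]
2. n2.fin = 18  [len(c.mk) + 16]
3. n2.key = 24  [len(c.mk) + 22]
4. n3.off = 6  [terminal]
5. n4.off = 19  [terminal]
6. n7.off = 0  [terminal]
7. n8.lim = true  [terminal]
8. n6.depth = 25  [g.off * -2 + 25]
9. n6.off = -4  [-4]
10. n6.acc = 19  [g.off * 2 + 19]
11. n10.lim = false  [terminal]
12. n12.off = 17  [terminal]
13. n11.hot = "ur"  ["ur"]
14. n11.fin = -7  [-7]
15. n11.idx = true  [g.off > 16]
16. n14.off = 7  [terminal]
17. n13.hot = "vr"  ["vr"]
18. n13.fin = 13  [e.off + 6]
19. n13.idx = true  [e.off > 6]
20. n9.depth = 3  [A₀.fin + A₁.fin - 3]
21. n9.off = 5  [A₁.fin * -2 + 31]
22. n9.acc = 15  [A₀.fin + 22]
23. n15.fin = 20  [S₂.acc + 5]
24. n15.key = -4  [S₁.acc - 23]
25. n16.off = 7  [terminal]
26. n15.sig = true  [B.key > -5]
27. n15.live = 15  [B.key + 19]
28. n5.depth = -9  [B.live * 2 - 39]
29. n5.off = 14  [S₁.off + 18]
30. n5.acc = 25  [S₁.depth + S₁.off + 4]
31. n2.sig = true  [S.depth > -10]
32. n2.live = 23  [B.fin + B.key - 19]
33. n17.off = -6  [terminal]
34. n0.depth = 11  [(if B.sig then B.live else g.off) - 12]
35. n0.off = 14  [(if B.sig then B.live else g.off) - 9]
36. n0.acc = 17  [g.off + 23]

15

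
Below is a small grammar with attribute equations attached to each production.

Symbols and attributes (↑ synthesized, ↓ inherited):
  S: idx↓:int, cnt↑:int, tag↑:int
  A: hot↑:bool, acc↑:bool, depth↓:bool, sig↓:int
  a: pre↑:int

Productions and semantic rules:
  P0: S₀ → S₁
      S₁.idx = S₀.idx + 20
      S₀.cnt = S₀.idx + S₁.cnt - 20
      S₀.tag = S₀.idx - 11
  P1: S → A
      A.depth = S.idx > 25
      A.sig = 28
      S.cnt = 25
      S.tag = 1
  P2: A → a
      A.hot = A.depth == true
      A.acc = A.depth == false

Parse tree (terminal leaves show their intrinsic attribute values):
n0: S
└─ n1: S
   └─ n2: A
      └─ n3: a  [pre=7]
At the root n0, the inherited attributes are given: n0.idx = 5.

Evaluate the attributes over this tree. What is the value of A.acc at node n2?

1. n0.idx = 5  [given at root]
2. n1.idx = 25  [S₀.idx + 20]
3. n2.depth = false  [S.idx > 25]
4. n2.sig = 28  [28]
5. n3.pre = 7  [terminal]
6. n2.hot = false  [A.depth == true]
7. n2.acc = true  [A.depth == false]
8. n1.cnt = 25  [25]
9. n1.tag = 1  [1]
10. n0.cnt = 10  [S₀.idx + S₁.cnt - 20]
11. n0.tag = -6  [S₀.idx - 11]

true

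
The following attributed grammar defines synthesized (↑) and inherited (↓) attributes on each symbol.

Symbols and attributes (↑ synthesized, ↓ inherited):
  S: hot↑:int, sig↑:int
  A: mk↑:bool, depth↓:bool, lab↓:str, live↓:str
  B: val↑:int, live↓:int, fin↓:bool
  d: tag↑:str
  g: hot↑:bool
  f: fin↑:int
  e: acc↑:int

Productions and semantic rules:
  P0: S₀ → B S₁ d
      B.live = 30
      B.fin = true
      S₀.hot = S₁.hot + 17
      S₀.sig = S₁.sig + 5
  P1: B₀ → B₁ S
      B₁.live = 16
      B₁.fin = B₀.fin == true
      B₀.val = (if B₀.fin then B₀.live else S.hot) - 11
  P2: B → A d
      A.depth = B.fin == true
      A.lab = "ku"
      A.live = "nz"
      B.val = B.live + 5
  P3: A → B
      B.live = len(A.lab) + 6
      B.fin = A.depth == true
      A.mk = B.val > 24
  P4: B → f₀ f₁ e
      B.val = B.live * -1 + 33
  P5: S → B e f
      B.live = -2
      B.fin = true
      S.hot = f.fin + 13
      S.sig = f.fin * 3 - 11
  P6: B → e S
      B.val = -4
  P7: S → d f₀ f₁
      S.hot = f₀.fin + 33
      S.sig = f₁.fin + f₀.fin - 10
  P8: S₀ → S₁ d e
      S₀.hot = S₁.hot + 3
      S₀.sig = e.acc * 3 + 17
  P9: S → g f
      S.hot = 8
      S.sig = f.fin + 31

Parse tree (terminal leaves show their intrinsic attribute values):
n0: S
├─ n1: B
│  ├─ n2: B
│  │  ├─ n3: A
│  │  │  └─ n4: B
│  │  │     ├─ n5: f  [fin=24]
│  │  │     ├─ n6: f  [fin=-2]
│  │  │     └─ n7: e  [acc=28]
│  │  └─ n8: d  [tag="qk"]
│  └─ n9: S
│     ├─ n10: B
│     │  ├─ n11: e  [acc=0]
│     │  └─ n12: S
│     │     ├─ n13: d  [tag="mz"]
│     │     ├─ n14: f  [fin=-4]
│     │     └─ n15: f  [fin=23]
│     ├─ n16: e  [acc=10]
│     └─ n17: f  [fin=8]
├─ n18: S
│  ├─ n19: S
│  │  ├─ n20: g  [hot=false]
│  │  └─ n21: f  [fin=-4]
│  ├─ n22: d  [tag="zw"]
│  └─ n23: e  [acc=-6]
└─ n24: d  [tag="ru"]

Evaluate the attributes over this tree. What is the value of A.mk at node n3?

true

1. n1.live = 30  [30]
2. n1.fin = true  [true]
3. n2.live = 16  [16]
4. n2.fin = true  [B₀.fin == true]
5. n3.depth = true  [B.fin == true]
6. n3.lab = "ku"  ["ku"]
7. n3.live = "nz"  ["nz"]
8. n4.live = 8  [len(A.lab) + 6]
9. n4.fin = true  [A.depth == true]
10. n5.fin = 24  [terminal]
11. n6.fin = -2  [terminal]
12. n7.acc = 28  [terminal]
13. n4.val = 25  [B.live * -1 + 33]
14. n3.mk = true  [B.val > 24]
15. n8.tag = "qk"  [terminal]
16. n2.val = 21  [B.live + 5]
17. n10.live = -2  [-2]
18. n10.fin = true  [true]
19. n11.acc = 0  [terminal]
20. n13.tag = "mz"  [terminal]
21. n14.fin = -4  [terminal]
22. n15.fin = 23  [terminal]
23. n12.hot = 29  [f₀.fin + 33]
24. n12.sig = 9  [f₁.fin + f₀.fin - 10]
25. n10.val = -4  [-4]
26. n16.acc = 10  [terminal]
27. n17.fin = 8  [terminal]
28. n9.hot = 21  [f.fin + 13]
29. n9.sig = 13  [f.fin * 3 - 11]
30. n1.val = 19  [(if B₀.fin then B₀.live else S.hot) - 11]
31. n20.hot = false  [terminal]
32. n21.fin = -4  [terminal]
33. n19.hot = 8  [8]
34. n19.sig = 27  [f.fin + 31]
35. n22.tag = "zw"  [terminal]
36. n23.acc = -6  [terminal]
37. n18.hot = 11  [S₁.hot + 3]
38. n18.sig = -1  [e.acc * 3 + 17]
39. n24.tag = "ru"  [terminal]
40. n0.hot = 28  [S₁.hot + 17]
41. n0.sig = 4  [S₁.sig + 5]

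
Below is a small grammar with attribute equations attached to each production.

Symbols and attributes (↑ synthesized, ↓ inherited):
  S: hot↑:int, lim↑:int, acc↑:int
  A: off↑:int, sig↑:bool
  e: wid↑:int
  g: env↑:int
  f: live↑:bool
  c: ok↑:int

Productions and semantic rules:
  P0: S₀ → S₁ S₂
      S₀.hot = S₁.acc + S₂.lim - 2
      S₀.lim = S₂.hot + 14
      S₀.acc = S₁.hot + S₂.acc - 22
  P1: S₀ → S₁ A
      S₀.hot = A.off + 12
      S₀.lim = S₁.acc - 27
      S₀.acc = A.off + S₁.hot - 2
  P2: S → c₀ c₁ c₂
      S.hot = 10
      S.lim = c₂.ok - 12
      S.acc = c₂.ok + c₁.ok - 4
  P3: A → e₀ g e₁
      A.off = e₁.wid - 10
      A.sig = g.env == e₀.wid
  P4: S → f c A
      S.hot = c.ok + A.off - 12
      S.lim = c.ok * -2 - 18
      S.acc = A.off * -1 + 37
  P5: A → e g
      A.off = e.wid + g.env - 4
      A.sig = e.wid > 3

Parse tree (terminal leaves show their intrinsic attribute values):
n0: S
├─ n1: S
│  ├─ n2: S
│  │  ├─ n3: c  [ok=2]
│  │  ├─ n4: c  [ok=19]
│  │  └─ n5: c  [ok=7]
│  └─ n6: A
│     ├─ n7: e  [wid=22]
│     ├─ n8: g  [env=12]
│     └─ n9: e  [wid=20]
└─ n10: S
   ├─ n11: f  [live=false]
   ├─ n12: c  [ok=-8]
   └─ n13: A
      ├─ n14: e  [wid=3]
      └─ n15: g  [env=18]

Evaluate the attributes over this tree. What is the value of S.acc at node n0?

20

1. n3.ok = 2  [terminal]
2. n4.ok = 19  [terminal]
3. n5.ok = 7  [terminal]
4. n2.hot = 10  [10]
5. n2.lim = -5  [c₂.ok - 12]
6. n2.acc = 22  [c₂.ok + c₁.ok - 4]
7. n7.wid = 22  [terminal]
8. n8.env = 12  [terminal]
9. n9.wid = 20  [terminal]
10. n6.off = 10  [e₁.wid - 10]
11. n6.sig = false  [g.env == e₀.wid]
12. n1.hot = 22  [A.off + 12]
13. n1.lim = -5  [S₁.acc - 27]
14. n1.acc = 18  [A.off + S₁.hot - 2]
15. n11.live = false  [terminal]
16. n12.ok = -8  [terminal]
17. n14.wid = 3  [terminal]
18. n15.env = 18  [terminal]
19. n13.off = 17  [e.wid + g.env - 4]
20. n13.sig = false  [e.wid > 3]
21. n10.hot = -3  [c.ok + A.off - 12]
22. n10.lim = -2  [c.ok * -2 - 18]
23. n10.acc = 20  [A.off * -1 + 37]
24. n0.hot = 14  [S₁.acc + S₂.lim - 2]
25. n0.lim = 11  [S₂.hot + 14]
26. n0.acc = 20  [S₁.hot + S₂.acc - 22]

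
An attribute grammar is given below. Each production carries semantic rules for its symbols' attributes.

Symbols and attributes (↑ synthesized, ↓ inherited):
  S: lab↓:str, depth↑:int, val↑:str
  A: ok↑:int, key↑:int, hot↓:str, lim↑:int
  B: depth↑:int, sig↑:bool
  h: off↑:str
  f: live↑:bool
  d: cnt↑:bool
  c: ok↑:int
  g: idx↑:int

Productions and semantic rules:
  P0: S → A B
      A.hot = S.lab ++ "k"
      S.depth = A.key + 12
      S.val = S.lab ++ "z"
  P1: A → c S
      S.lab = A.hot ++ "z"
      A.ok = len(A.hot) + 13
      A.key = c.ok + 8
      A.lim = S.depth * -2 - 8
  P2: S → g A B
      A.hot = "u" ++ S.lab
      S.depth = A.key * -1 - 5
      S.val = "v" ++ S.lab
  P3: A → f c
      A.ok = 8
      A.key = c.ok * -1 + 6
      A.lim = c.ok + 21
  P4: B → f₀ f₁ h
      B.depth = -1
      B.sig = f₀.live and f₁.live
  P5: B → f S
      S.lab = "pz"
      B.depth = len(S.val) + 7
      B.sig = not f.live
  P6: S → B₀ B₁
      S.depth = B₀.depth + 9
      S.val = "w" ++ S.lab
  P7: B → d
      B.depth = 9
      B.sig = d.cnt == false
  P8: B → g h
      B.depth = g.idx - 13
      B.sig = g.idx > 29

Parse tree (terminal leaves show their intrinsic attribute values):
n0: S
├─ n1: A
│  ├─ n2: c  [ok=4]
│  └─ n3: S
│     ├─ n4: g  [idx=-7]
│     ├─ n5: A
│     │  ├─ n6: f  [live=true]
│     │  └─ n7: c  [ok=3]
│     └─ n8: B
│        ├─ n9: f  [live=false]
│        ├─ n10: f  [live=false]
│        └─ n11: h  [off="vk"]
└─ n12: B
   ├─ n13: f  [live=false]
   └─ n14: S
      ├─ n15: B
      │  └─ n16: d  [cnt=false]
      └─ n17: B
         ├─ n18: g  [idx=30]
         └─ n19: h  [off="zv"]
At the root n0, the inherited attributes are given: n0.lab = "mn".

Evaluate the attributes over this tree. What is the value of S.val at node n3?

1. n0.lab = "mn"  [given at root]
2. n1.hot = "mnk"  [S.lab ++ "k"]
3. n2.ok = 4  [terminal]
4. n3.lab = "mnkz"  [A.hot ++ "z"]
5. n4.idx = -7  [terminal]
6. n5.hot = "umnkz"  ["u" ++ S.lab]
7. n6.live = true  [terminal]
8. n7.ok = 3  [terminal]
9. n5.ok = 8  [8]
10. n5.key = 3  [c.ok * -1 + 6]
11. n5.lim = 24  [c.ok + 21]
12. n9.live = false  [terminal]
13. n10.live = false  [terminal]
14. n11.off = "vk"  [terminal]
15. n8.depth = -1  [-1]
16. n8.sig = false  [f₀.live and f₁.live]
17. n3.depth = -8  [A.key * -1 - 5]
18. n3.val = "vmnkz"  ["v" ++ S.lab]
19. n1.ok = 16  [len(A.hot) + 13]
20. n1.key = 12  [c.ok + 8]
21. n1.lim = 8  [S.depth * -2 - 8]
22. n13.live = false  [terminal]
23. n14.lab = "pz"  ["pz"]
24. n16.cnt = false  [terminal]
25. n15.depth = 9  [9]
26. n15.sig = true  [d.cnt == false]
27. n18.idx = 30  [terminal]
28. n19.off = "zv"  [terminal]
29. n17.depth = 17  [g.idx - 13]
30. n17.sig = true  [g.idx > 29]
31. n14.depth = 18  [B₀.depth + 9]
32. n14.val = "wpz"  ["w" ++ S.lab]
33. n12.depth = 10  [len(S.val) + 7]
34. n12.sig = true  [not f.live]
35. n0.depth = 24  [A.key + 12]
36. n0.val = "mnz"  [S.lab ++ "z"]

"vmnkz"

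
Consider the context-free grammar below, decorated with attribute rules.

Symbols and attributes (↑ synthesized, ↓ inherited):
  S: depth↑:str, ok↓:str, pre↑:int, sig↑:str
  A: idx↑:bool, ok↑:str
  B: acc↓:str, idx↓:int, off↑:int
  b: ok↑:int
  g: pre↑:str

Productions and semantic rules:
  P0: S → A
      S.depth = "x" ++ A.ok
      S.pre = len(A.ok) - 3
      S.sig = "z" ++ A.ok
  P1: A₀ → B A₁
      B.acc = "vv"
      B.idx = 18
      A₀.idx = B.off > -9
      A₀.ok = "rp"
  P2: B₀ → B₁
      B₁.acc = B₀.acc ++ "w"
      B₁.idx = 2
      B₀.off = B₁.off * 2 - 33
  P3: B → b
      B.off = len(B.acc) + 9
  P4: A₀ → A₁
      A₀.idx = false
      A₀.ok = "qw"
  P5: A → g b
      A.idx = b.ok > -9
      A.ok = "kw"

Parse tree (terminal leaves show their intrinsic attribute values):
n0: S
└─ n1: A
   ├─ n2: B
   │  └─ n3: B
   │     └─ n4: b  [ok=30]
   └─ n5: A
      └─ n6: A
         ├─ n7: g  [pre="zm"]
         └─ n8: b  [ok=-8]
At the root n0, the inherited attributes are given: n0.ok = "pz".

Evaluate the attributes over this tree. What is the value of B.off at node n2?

-9

1. n0.ok = "pz"  [given at root]
2. n2.acc = "vv"  ["vv"]
3. n2.idx = 18  [18]
4. n3.acc = "vvw"  [B₀.acc ++ "w"]
5. n3.idx = 2  [2]
6. n4.ok = 30  [terminal]
7. n3.off = 12  [len(B.acc) + 9]
8. n2.off = -9  [B₁.off * 2 - 33]
9. n7.pre = "zm"  [terminal]
10. n8.ok = -8  [terminal]
11. n6.idx = true  [b.ok > -9]
12. n6.ok = "kw"  ["kw"]
13. n5.idx = false  [false]
14. n5.ok = "qw"  ["qw"]
15. n1.idx = false  [B.off > -9]
16. n1.ok = "rp"  ["rp"]
17. n0.depth = "xrp"  ["x" ++ A.ok]
18. n0.pre = -1  [len(A.ok) - 3]
19. n0.sig = "zrp"  ["z" ++ A.ok]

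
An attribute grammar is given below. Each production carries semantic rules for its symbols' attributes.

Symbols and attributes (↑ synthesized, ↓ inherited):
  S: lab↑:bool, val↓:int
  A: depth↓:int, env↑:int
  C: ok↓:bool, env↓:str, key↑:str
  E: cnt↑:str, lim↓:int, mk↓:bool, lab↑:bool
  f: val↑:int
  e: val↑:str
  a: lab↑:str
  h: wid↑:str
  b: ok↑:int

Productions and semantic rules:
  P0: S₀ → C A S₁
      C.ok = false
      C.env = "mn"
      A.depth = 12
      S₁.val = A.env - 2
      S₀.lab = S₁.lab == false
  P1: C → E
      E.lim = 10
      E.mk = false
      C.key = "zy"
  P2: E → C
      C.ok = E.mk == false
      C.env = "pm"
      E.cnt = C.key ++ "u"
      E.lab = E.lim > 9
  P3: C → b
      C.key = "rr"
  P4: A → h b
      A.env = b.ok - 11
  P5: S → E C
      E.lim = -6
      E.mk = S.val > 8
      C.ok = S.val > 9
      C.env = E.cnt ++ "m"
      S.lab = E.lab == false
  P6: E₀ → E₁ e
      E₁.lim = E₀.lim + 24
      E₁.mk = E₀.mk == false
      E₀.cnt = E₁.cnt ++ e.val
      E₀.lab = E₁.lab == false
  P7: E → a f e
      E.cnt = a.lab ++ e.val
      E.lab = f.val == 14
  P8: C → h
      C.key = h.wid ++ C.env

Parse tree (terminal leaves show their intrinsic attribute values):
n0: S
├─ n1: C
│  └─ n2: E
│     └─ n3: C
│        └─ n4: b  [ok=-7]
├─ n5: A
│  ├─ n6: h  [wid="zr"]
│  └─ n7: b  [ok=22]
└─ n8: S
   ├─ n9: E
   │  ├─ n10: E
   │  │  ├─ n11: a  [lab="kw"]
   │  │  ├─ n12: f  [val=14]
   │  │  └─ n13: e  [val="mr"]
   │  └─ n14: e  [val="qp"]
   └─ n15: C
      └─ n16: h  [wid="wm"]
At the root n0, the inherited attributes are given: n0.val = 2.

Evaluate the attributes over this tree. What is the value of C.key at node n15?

1. n0.val = 2  [given at root]
2. n1.ok = false  [false]
3. n1.env = "mn"  ["mn"]
4. n2.lim = 10  [10]
5. n2.mk = false  [false]
6. n3.ok = true  [E.mk == false]
7. n3.env = "pm"  ["pm"]
8. n4.ok = -7  [terminal]
9. n3.key = "rr"  ["rr"]
10. n2.cnt = "rru"  [C.key ++ "u"]
11. n2.lab = true  [E.lim > 9]
12. n1.key = "zy"  ["zy"]
13. n5.depth = 12  [12]
14. n6.wid = "zr"  [terminal]
15. n7.ok = 22  [terminal]
16. n5.env = 11  [b.ok - 11]
17. n8.val = 9  [A.env - 2]
18. n9.lim = -6  [-6]
19. n9.mk = true  [S.val > 8]
20. n10.lim = 18  [E₀.lim + 24]
21. n10.mk = false  [E₀.mk == false]
22. n11.lab = "kw"  [terminal]
23. n12.val = 14  [terminal]
24. n13.val = "mr"  [terminal]
25. n10.cnt = "kwmr"  [a.lab ++ e.val]
26. n10.lab = true  [f.val == 14]
27. n14.val = "qp"  [terminal]
28. n9.cnt = "kwmrqp"  [E₁.cnt ++ e.val]
29. n9.lab = false  [E₁.lab == false]
30. n15.ok = false  [S.val > 9]
31. n15.env = "kwmrqpm"  [E.cnt ++ "m"]
32. n16.wid = "wm"  [terminal]
33. n15.key = "wmkwmrqpm"  [h.wid ++ C.env]
34. n8.lab = true  [E.lab == false]
35. n0.lab = false  [S₁.lab == false]

"wmkwmrqpm"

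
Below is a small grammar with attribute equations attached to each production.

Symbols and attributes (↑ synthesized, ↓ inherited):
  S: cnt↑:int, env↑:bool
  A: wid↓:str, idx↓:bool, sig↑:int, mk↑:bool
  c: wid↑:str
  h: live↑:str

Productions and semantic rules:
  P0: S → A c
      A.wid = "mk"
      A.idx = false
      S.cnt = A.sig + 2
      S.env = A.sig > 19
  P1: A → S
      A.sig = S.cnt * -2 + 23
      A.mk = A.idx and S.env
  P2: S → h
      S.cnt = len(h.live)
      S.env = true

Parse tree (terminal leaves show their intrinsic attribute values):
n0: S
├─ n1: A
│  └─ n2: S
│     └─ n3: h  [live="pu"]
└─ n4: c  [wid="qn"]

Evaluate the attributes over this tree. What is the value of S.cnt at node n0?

21

1. n1.wid = "mk"  ["mk"]
2. n1.idx = false  [false]
3. n3.live = "pu"  [terminal]
4. n2.cnt = 2  [len(h.live)]
5. n2.env = true  [true]
6. n1.sig = 19  [S.cnt * -2 + 23]
7. n1.mk = false  [A.idx and S.env]
8. n4.wid = "qn"  [terminal]
9. n0.cnt = 21  [A.sig + 2]
10. n0.env = false  [A.sig > 19]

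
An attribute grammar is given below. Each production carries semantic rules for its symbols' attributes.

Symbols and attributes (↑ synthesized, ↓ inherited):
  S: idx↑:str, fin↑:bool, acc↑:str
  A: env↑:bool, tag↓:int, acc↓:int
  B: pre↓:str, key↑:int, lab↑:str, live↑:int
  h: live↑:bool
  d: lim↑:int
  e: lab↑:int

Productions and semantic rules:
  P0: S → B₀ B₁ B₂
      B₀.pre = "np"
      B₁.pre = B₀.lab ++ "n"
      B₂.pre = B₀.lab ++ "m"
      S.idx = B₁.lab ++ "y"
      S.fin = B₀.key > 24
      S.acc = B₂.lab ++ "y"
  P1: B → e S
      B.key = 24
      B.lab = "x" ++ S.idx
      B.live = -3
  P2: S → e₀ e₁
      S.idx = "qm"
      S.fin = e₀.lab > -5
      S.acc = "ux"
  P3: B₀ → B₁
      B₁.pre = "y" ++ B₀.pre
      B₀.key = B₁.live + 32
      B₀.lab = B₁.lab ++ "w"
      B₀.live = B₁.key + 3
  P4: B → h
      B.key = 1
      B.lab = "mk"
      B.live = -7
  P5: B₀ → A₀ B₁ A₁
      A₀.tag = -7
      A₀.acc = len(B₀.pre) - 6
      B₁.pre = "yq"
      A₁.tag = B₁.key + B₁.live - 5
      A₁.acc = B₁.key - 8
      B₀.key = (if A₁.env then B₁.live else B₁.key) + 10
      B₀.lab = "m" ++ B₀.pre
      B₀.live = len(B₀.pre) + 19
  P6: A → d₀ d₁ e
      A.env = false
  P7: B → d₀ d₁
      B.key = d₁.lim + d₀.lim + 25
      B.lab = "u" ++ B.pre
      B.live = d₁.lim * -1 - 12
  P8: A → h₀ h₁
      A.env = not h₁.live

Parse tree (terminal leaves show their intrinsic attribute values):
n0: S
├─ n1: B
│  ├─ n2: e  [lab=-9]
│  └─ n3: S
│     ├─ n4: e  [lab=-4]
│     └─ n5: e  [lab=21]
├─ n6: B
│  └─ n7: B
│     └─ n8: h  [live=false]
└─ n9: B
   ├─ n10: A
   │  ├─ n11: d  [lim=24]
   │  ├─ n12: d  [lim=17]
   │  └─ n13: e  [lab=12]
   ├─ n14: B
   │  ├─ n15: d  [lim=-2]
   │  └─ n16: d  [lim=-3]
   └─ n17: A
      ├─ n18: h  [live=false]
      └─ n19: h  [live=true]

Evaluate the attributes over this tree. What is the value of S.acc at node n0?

"mxqmmy"

1. n1.pre = "np"  ["np"]
2. n2.lab = -9  [terminal]
3. n4.lab = -4  [terminal]
4. n5.lab = 21  [terminal]
5. n3.idx = "qm"  ["qm"]
6. n3.fin = true  [e₀.lab > -5]
7. n3.acc = "ux"  ["ux"]
8. n1.key = 24  [24]
9. n1.lab = "xqm"  ["x" ++ S.idx]
10. n1.live = -3  [-3]
11. n6.pre = "xqmn"  [B₀.lab ++ "n"]
12. n7.pre = "yxqmn"  ["y" ++ B₀.pre]
13. n8.live = false  [terminal]
14. n7.key = 1  [1]
15. n7.lab = "mk"  ["mk"]
16. n7.live = -7  [-7]
17. n6.key = 25  [B₁.live + 32]
18. n6.lab = "mkw"  [B₁.lab ++ "w"]
19. n6.live = 4  [B₁.key + 3]
20. n9.pre = "xqmm"  [B₀.lab ++ "m"]
21. n10.tag = -7  [-7]
22. n10.acc = -2  [len(B₀.pre) - 6]
23. n11.lim = 24  [terminal]
24. n12.lim = 17  [terminal]
25. n13.lab = 12  [terminal]
26. n10.env = false  [false]
27. n14.pre = "yq"  ["yq"]
28. n15.lim = -2  [terminal]
29. n16.lim = -3  [terminal]
30. n14.key = 20  [d₁.lim + d₀.lim + 25]
31. n14.lab = "uyq"  ["u" ++ B.pre]
32. n14.live = -9  [d₁.lim * -1 - 12]
33. n17.tag = 6  [B₁.key + B₁.live - 5]
34. n17.acc = 12  [B₁.key - 8]
35. n18.live = false  [terminal]
36. n19.live = true  [terminal]
37. n17.env = false  [not h₁.live]
38. n9.key = 30  [(if A₁.env then B₁.live else B₁.key) + 10]
39. n9.lab = "mxqmm"  ["m" ++ B₀.pre]
40. n9.live = 23  [len(B₀.pre) + 19]
41. n0.idx = "mkwy"  [B₁.lab ++ "y"]
42. n0.fin = false  [B₀.key > 24]
43. n0.acc = "mxqmmy"  [B₂.lab ++ "y"]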